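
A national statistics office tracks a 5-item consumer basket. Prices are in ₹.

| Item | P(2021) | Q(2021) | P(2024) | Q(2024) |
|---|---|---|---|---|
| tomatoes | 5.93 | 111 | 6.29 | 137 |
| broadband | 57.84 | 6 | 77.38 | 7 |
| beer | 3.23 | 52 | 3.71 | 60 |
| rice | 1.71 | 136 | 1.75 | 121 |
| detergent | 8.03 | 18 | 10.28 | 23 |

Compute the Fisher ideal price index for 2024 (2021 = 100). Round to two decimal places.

Laspeyres component (base-period weights):
ΣP(2024)Q(2021) = 6.29×111 + 77.38×6 + 3.71×52 + 1.75×136 + 10.28×18 = 698.19 + 464.28 + 192.92 + 238 + 185.04 = 1778.43
ΣP(2021)Q(2021) = 5.93×111 + 57.84×6 + 3.23×52 + 1.71×136 + 8.03×18 = 658.23 + 347.04 + 167.96 + 232.56 + 144.54 = 1550.33
L = 1778.43 / 1550.33 × 100 = 114.7130
Paasche component (current-period weights):
ΣP(2024)Q(2024) = 6.29×137 + 77.38×7 + 3.71×60 + 1.75×121 + 10.28×23 = 861.73 + 541.66 + 222.6 + 211.75 + 236.44 = 2074.18
ΣP(2021)Q(2024) = 5.93×137 + 57.84×7 + 3.23×60 + 1.71×121 + 8.03×23 = 812.41 + 404.88 + 193.8 + 206.91 + 184.69 = 1802.69
P = 2074.18 / 1802.69 × 100 = 115.0603
Fisher = √(L × P) = √(114.7130 × 115.0603) = 114.8865

114.89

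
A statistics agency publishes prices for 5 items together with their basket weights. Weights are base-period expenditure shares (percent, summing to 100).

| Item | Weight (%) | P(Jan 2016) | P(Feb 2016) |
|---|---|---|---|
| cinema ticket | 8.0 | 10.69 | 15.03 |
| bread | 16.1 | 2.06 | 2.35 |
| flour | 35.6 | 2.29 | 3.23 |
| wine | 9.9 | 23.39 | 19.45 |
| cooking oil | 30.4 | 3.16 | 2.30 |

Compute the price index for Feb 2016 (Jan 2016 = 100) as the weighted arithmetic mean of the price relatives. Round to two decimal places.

cinema ticket: 8.0 × (15.03/10.69) = 8.0 × 1.405987 = 11.2479
bread: 16.1 × (2.35/2.06) = 16.1 × 1.140777 = 18.3665
flour: 35.6 × (3.23/2.29) = 35.6 × 1.410480 = 50.2131
wine: 9.9 × (19.45/23.39) = 9.9 × 0.831552 = 8.2324
cooking oil: 30.4 × (2.30/3.16) = 30.4 × 0.727848 = 22.1266
Index = Σ wᵢ·(p₁ᵢ/p₀ᵢ) = 11.2479 + 18.3665 + 50.2131 + 8.2324 + 22.1266 = 110.1864

110.19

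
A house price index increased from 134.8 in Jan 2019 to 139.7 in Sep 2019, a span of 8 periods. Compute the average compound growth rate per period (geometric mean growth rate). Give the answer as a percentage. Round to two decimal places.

Growth factor = (139.7/134.8)^(1/8) = (1.036350)^(1/8) = 1.004473
Growth rate = 1.004473 − 1 = 0.004473 = 0.4473%

0.45%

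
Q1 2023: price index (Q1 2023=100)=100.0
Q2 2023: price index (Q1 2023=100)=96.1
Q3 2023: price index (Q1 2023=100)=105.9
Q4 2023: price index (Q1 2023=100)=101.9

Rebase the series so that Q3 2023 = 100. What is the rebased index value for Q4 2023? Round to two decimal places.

96.22

Rebased(Q4 2023) = 101.9 / 105.9 × 100 = 96.2229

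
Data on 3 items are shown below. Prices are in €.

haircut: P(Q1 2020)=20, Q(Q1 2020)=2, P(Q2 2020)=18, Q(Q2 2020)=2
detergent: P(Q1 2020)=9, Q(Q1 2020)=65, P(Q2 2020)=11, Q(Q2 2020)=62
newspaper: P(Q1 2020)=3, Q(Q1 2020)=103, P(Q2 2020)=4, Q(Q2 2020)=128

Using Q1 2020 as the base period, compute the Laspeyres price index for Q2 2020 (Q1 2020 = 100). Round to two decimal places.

124.52

Laspeyres price index uses base-period quantities as weights.
ΣP(Q2 2020)·Q(Q1 2020) = 18×2 + 11×65 + 4×103 = 36 + 715 + 412 = 1163
ΣP(Q1 2020)·Q(Q1 2020) = 20×2 + 9×65 + 3×103 = 40 + 585 + 309 = 934
Index = 1163 / 934 × 100 = 124.5182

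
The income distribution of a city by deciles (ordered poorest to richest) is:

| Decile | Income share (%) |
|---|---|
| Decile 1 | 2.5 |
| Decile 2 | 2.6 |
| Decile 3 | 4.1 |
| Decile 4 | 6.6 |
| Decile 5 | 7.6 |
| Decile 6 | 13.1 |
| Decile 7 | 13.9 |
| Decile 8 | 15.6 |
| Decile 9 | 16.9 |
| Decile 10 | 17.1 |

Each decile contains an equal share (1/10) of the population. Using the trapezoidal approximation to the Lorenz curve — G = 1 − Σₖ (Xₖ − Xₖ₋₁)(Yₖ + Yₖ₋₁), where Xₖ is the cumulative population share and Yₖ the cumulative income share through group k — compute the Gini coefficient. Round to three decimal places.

0.316

Cumulative income shares Yₖ: 0.0250, 0.0510, 0.0920, 0.1580, 0.2340, 0.3650, 0.5040, 0.6600, 0.8290, 1.0000
Σ (Xₖ−Xₖ₋₁)(Yₖ+Yₖ₋₁) = (1/10)(0.0250+0.0000) + (1/10)(0.0510+0.0250) + (1/10)(0.0920+0.0510) + (1/10)(0.1580+0.0920) + (1/10)(0.2340+0.1580) + (1/10)(0.3650+0.2340) + (1/10)(0.5040+0.3650) + (1/10)(0.6600+0.5040) + (1/10)(0.8290+0.6600) + (1/10)(1.0000+0.8290)
  = 0.0025 + 0.0076 + 0.0143 + 0.0250 + 0.0392 + 0.0599 + 0.0869 + 0.1164 + 0.1489 + 0.1829 = 0.6836
G = 1 − 0.6836 = 0.3164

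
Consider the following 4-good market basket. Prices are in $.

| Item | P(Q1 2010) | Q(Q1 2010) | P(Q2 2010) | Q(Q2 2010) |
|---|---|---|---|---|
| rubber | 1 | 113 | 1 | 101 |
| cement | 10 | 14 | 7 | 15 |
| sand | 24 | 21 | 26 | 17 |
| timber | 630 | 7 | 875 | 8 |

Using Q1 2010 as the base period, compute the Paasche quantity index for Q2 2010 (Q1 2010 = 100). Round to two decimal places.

111.13

Paasche quantity index uses current-period prices as weights.
ΣP(Q2 2010)·Q(Q2 2010) = 1×101 + 7×15 + 26×17 + 875×8 = 101 + 105 + 442 + 7000 = 7648
ΣP(Q2 2010)·Q(Q1 2010) = 1×113 + 7×14 + 26×21 + 875×7 = 113 + 98 + 546 + 6125 = 6882
Index = 7648 / 6882 × 100 = 111.1305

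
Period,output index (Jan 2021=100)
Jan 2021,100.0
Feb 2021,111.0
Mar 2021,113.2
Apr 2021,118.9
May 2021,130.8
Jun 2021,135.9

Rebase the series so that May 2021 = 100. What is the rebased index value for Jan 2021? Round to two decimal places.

Rebased(Jan 2021) = 100.0 / 130.8 × 100 = 76.4526

76.45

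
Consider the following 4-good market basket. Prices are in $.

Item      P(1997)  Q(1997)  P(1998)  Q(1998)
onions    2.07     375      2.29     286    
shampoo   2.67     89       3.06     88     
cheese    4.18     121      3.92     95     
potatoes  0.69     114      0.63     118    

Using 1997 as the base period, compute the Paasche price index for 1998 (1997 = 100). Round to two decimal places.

Paasche price index uses current-period quantities as weights.
ΣP(1998)·Q(1998) = 2.29×286 + 3.06×88 + 3.92×95 + 0.63×118 = 654.94 + 269.28 + 372.4 + 74.34 = 1370.96
ΣP(1997)·Q(1998) = 2.07×286 + 2.67×88 + 4.18×95 + 0.69×118 = 592.02 + 234.96 + 397.1 + 81.42 = 1305.5
Index = 1370.96 / 1305.5 × 100 = 105.0142

105.01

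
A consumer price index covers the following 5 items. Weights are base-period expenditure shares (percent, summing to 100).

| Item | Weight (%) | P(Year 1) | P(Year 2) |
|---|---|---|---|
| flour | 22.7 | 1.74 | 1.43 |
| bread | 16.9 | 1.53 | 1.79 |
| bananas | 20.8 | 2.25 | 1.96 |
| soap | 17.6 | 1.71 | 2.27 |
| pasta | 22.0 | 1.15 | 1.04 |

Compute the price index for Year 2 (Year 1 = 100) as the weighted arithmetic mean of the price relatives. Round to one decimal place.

flour: 22.7 × (1.43/1.74) = 22.7 × 0.821839 = 18.6557
bread: 16.9 × (1.79/1.53) = 16.9 × 1.169935 = 19.7719
bananas: 20.8 × (1.96/2.25) = 20.8 × 0.871111 = 18.1191
soap: 17.6 × (2.27/1.71) = 17.6 × 1.327485 = 23.3637
pasta: 22.0 × (1.04/1.15) = 22.0 × 0.904348 = 19.8957
Index = Σ wᵢ·(p₁ᵢ/p₀ᵢ) = 18.6557 + 19.7719 + 18.1191 + 23.3637 + 19.8957 = 99.8061

99.8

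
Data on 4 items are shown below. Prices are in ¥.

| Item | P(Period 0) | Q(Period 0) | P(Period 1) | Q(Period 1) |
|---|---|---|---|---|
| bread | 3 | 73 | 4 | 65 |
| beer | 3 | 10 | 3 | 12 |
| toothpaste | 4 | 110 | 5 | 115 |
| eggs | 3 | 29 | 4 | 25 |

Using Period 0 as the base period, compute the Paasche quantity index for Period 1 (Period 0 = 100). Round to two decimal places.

Paasche quantity index uses current-period prices as weights.
ΣP(Period 1)·Q(Period 1) = 4×65 + 3×12 + 5×115 + 4×25 = 260 + 36 + 575 + 100 = 971
ΣP(Period 1)·Q(Period 0) = 4×73 + 3×10 + 5×110 + 4×29 = 292 + 30 + 550 + 116 = 988
Index = 971 / 988 × 100 = 98.2794

98.28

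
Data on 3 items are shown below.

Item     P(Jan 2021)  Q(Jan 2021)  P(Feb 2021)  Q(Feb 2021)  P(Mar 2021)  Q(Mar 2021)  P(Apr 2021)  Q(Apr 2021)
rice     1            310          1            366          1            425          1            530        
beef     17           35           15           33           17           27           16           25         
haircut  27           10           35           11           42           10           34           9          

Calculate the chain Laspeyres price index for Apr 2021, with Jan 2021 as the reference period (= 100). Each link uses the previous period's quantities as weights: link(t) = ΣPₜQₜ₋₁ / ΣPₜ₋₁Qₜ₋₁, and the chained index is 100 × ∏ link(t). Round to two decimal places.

Link Jan 2021→Feb 2021:
ΣP(Feb 2021)Q(Jan 2021) = 1×310 + 15×35 + 35×10 = 310 + 525 + 350 = 1185
ΣP(Jan 2021)Q(Jan 2021) = 1×310 + 17×35 + 27×10 = 310 + 595 + 270 = 1175
link = 1185/1175 = 1.008511
Link Feb 2021→Mar 2021:
ΣP(Mar 2021)Q(Feb 2021) = 1×366 + 17×33 + 42×11 = 366 + 561 + 462 = 1389
ΣP(Feb 2021)Q(Feb 2021) = 1×366 + 15×33 + 35×11 = 366 + 495 + 385 = 1246
link = 1389/1246 = 1.114767
Link Mar 2021→Apr 2021:
ΣP(Apr 2021)Q(Mar 2021) = 1×425 + 16×27 + 34×10 = 425 + 432 + 340 = 1197
ΣP(Mar 2021)Q(Mar 2021) = 1×425 + 17×27 + 42×10 = 425 + 459 + 420 = 1304
link = 1197/1304 = 0.917945
Chained index = 100 × 1.008511 × 1.114767 × 0.917945 = 103.2004

103.20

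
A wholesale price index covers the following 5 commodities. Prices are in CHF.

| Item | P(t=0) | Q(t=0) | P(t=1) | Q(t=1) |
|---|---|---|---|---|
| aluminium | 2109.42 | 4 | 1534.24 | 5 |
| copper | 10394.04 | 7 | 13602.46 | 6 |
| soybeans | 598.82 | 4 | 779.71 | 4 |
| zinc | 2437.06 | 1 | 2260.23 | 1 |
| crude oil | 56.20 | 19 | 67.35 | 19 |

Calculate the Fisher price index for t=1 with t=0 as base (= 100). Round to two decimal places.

Laspeyres component (base-period weights):
ΣP(t=1)Q(t=0) = 1534.24×4 + 13602.46×7 + 779.71×4 + 2260.23×1 + 67.35×19 = 6136.96 + 95217.22 + 3118.84 + 2260.23 + 1279.65 = 108012.9
ΣP(t=0)Q(t=0) = 2109.42×4 + 10394.04×7 + 598.82×4 + 2437.06×1 + 56.20×19 = 8437.68 + 72758.28 + 2395.28 + 2437.06 + 1067.8 = 87096.1
L = 108012.9 / 87096.1 × 100 = 124.0158
Paasche component (current-period weights):
ΣP(t=1)Q(t=1) = 1534.24×5 + 13602.46×6 + 779.71×4 + 2260.23×1 + 67.35×19 = 7671.2 + 81614.76 + 3118.84 + 2260.23 + 1279.65 = 95944.68
ΣP(t=0)Q(t=1) = 2109.42×5 + 10394.04×6 + 598.82×4 + 2437.06×1 + 56.20×19 = 10547.1 + 62364.24 + 2395.28 + 2437.06 + 1067.8 = 78811.48
P = 95944.68 / 78811.48 × 100 = 121.7395
Fisher = √(L × P) = √(124.0158 × 121.7395) = 122.8724

122.87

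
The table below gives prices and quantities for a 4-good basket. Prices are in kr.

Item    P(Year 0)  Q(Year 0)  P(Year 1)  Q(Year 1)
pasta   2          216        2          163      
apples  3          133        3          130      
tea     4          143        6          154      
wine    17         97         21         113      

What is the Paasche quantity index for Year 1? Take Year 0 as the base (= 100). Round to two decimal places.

107.70

Paasche quantity index uses current-period prices as weights.
ΣP(Year 1)·Q(Year 1) = 2×163 + 3×130 + 6×154 + 21×113 = 326 + 390 + 924 + 2373 = 4013
ΣP(Year 1)·Q(Year 0) = 2×216 + 3×133 + 6×143 + 21×97 = 432 + 399 + 858 + 2037 = 3726
Index = 4013 / 3726 × 100 = 107.7026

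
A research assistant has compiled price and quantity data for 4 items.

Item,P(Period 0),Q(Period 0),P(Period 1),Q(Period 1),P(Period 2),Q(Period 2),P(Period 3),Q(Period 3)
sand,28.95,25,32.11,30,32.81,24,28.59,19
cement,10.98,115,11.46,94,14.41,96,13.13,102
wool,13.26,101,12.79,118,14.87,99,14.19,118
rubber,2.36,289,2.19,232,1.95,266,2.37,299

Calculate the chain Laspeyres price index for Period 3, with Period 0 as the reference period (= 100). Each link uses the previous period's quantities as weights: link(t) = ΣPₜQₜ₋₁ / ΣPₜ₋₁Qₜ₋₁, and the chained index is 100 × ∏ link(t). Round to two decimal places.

108.19

Link Period 0→Period 1:
ΣP(Period 1)Q(Period 0) = 32.11×25 + 11.46×115 + 12.79×101 + 2.19×289 = 802.75 + 1317.9 + 1291.79 + 632.91 = 4045.35
ΣP(Period 0)Q(Period 0) = 28.95×25 + 10.98×115 + 13.26×101 + 2.36×289 = 723.75 + 1262.7 + 1339.26 + 682.04 = 4007.75
link = 4045.35/4007.75 = 1.009382
Link Period 1→Period 2:
ΣP(Period 2)Q(Period 1) = 32.81×30 + 14.41×94 + 14.87×118 + 1.95×232 = 984.3 + 1354.54 + 1754.66 + 452.4 = 4545.9
ΣP(Period 1)Q(Period 1) = 32.11×30 + 11.46×94 + 12.79×118 + 2.19×232 = 963.3 + 1077.24 + 1509.22 + 508.08 = 4057.84
link = 4545.9/4057.84 = 1.120276
Link Period 2→Period 3:
ΣP(Period 3)Q(Period 2) = 28.59×24 + 13.13×96 + 14.19×99 + 2.37×266 = 686.16 + 1260.48 + 1404.81 + 630.42 = 3981.87
ΣP(Period 2)Q(Period 2) = 32.81×24 + 14.41×96 + 14.87×99 + 1.95×266 = 787.44 + 1383.36 + 1472.13 + 518.7 = 4161.63
link = 3981.87/4161.63 = 0.956805
Chained index = 100 × 1.009382 × 1.120276 × 0.956805 = 108.1942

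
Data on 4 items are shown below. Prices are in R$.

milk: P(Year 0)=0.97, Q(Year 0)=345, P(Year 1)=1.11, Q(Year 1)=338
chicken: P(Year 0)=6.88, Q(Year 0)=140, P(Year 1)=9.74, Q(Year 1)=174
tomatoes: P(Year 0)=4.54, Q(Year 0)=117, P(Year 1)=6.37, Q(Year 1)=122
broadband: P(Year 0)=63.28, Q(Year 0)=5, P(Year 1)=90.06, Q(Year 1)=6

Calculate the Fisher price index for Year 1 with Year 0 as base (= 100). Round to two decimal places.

Laspeyres component (base-period weights):
ΣP(Year 1)Q(Year 0) = 1.11×345 + 9.74×140 + 6.37×117 + 90.06×5 = 382.95 + 1363.6 + 745.29 + 450.3 = 2942.14
ΣP(Year 0)Q(Year 0) = 0.97×345 + 6.88×140 + 4.54×117 + 63.28×5 = 334.65 + 963.2 + 531.18 + 316.4 = 2145.43
L = 2942.14 / 2145.43 × 100 = 137.1352
Paasche component (current-period weights):
ΣP(Year 1)Q(Year 1) = 1.11×338 + 9.74×174 + 6.37×122 + 90.06×6 = 375.18 + 1694.76 + 777.14 + 540.36 = 3387.44
ΣP(Year 0)Q(Year 1) = 0.97×338 + 6.88×174 + 4.54×122 + 63.28×6 = 327.86 + 1197.12 + 553.88 + 379.68 = 2458.54
P = 3387.44 / 2458.54 × 100 = 137.7826
Fisher = √(L × P) = √(137.1352 × 137.7826) = 137.4585

137.46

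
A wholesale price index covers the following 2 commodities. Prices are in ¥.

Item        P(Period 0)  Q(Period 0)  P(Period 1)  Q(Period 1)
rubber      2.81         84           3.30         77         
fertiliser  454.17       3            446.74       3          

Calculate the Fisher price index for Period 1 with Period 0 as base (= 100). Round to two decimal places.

Laspeyres component (base-period weights):
ΣP(Period 1)Q(Period 0) = 3.30×84 + 446.74×3 = 277.2 + 1340.22 = 1617.42
ΣP(Period 0)Q(Period 0) = 2.81×84 + 454.17×3 = 236.04 + 1362.51 = 1598.55
L = 1617.42 / 1598.55 × 100 = 101.1804
Paasche component (current-period weights):
ΣP(Period 1)Q(Period 1) = 3.30×77 + 446.74×3 = 254.1 + 1340.22 = 1594.32
ΣP(Period 0)Q(Period 1) = 2.81×77 + 454.17×3 = 216.37 + 1362.51 = 1578.88
P = 1594.32 / 1578.88 × 100 = 100.9779
Fisher = √(L × P) = √(101.1804 × 100.9779) = 101.0791

101.08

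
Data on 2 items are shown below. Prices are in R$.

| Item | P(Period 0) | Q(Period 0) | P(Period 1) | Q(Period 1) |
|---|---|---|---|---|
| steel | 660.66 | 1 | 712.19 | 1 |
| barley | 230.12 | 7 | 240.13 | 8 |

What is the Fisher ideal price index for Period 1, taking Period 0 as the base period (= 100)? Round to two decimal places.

105.31

Laspeyres component (base-period weights):
ΣP(Period 1)Q(Period 0) = 712.19×1 + 240.13×7 = 712.19 + 1680.91 = 2393.1
ΣP(Period 0)Q(Period 0) = 660.66×1 + 230.12×7 = 660.66 + 1610.84 = 2271.5
L = 2393.1 / 2271.5 × 100 = 105.3533
Paasche component (current-period weights):
ΣP(Period 1)Q(Period 1) = 712.19×1 + 240.13×8 = 712.19 + 1921.04 = 2633.23
ΣP(Period 0)Q(Period 1) = 660.66×1 + 230.12×8 = 660.66 + 1840.96 = 2501.62
P = 2633.23 / 2501.62 × 100 = 105.2610
Fisher = √(L × P) = √(105.3533 × 105.2610) = 105.3071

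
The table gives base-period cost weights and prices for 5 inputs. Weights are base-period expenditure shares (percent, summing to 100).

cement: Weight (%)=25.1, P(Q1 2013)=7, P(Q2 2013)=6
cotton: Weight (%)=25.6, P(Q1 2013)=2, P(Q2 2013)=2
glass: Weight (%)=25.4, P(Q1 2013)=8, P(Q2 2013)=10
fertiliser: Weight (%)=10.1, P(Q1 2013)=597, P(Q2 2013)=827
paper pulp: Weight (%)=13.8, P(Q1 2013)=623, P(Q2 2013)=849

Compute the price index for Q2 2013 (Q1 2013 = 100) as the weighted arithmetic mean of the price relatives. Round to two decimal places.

111.66

cement: 25.1 × (6/7) = 25.1 × 0.857143 = 21.5143
cotton: 25.6 × (2/2) = 25.6 × 1.000000 = 25.6000
glass: 25.4 × (10/8) = 25.4 × 1.250000 = 31.7500
fertiliser: 10.1 × (827/597) = 10.1 × 1.385260 = 13.9911
paper pulp: 13.8 × (849/623) = 13.8 × 1.362761 = 18.8061
Index = Σ wᵢ·(p₁ᵢ/p₀ᵢ) = 21.5143 + 25.6000 + 31.7500 + 13.9911 + 18.8061 = 111.6615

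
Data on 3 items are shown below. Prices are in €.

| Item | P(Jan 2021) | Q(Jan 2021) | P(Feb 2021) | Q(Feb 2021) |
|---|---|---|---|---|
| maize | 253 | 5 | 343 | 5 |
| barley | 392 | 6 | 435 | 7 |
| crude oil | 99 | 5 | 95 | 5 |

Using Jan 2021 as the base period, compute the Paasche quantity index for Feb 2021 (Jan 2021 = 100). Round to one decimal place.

Paasche quantity index uses current-period prices as weights.
ΣP(Feb 2021)·Q(Feb 2021) = 343×5 + 435×7 + 95×5 = 1715 + 3045 + 475 = 5235
ΣP(Feb 2021)·Q(Jan 2021) = 343×5 + 435×6 + 95×5 = 1715 + 2610 + 475 = 4800
Index = 5235 / 4800 × 100 = 109.0625

109.1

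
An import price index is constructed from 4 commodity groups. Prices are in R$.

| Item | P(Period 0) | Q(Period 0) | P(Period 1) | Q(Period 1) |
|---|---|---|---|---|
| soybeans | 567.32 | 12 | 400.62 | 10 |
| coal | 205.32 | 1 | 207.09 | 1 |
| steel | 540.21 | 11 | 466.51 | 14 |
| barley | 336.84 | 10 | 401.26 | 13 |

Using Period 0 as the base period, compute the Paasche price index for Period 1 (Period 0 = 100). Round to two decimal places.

Paasche price index uses current-period quantities as weights.
ΣP(Period 1)·Q(Period 1) = 400.62×10 + 207.09×1 + 466.51×14 + 401.26×13 = 4006.2 + 207.09 + 6531.14 + 5216.38 = 15960.81
ΣP(Period 0)·Q(Period 1) = 567.32×10 + 205.32×1 + 540.21×14 + 336.84×13 = 5673.2 + 205.32 + 7562.94 + 4378.92 = 17820.38
Index = 15960.81 / 17820.38 × 100 = 89.5649

89.56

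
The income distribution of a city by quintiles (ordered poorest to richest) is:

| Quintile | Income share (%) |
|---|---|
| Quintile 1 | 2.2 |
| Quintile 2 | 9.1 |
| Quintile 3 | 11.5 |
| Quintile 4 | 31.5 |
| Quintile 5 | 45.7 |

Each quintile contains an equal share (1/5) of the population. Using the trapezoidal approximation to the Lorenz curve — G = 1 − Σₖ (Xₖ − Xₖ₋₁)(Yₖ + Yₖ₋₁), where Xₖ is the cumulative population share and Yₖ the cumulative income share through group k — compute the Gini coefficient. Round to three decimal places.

0.438

Cumulative income shares Yₖ: 0.0220, 0.1130, 0.2280, 0.5430, 1.0000
Σ (Xₖ−Xₖ₋₁)(Yₖ+Yₖ₋₁) = (1/5)(0.0220+0.0000) + (1/5)(0.1130+0.0220) + (1/5)(0.2280+0.1130) + (1/5)(0.5430+0.2280) + (1/5)(1.0000+0.5430)
  = 0.0044 + 0.0270 + 0.0682 + 0.1542 + 0.3086 = 0.5624
G = 1 − 0.5624 = 0.4376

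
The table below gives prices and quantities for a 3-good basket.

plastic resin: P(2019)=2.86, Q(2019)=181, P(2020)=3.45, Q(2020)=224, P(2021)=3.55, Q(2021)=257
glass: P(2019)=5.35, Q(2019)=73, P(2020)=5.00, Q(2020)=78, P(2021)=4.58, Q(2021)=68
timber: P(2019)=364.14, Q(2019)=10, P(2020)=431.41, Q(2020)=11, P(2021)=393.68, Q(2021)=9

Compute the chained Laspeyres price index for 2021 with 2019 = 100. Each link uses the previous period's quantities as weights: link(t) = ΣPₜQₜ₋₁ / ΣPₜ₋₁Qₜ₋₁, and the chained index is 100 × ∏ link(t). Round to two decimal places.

Link 2019→2020:
ΣP(2020)Q(2019) = 3.45×181 + 5.00×73 + 431.41×10 = 624.45 + 365 + 4314.1 = 5303.55
ΣP(2019)Q(2019) = 2.86×181 + 5.35×73 + 364.14×10 = 517.66 + 390.55 + 3641.4 = 4549.61
link = 5303.55/4549.61 = 1.165715
Link 2020→2021:
ΣP(2021)Q(2020) = 3.55×224 + 4.58×78 + 393.68×11 = 795.2 + 357.24 + 4330.48 = 5482.92
ΣP(2020)Q(2020) = 3.45×224 + 5.00×78 + 431.41×11 = 772.8 + 390 + 4745.51 = 5908.31
link = 5482.92/5908.31 = 0.928001
Chained index = 100 × 1.165715 × 0.928001 = 108.1785

108.18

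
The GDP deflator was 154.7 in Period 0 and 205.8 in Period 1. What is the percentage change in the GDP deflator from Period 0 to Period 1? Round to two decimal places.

Change = (205.8 − 154.7) / 154.7 × 100
       = 51.1 / 154.7 × 100 = 33.0317%

33.03%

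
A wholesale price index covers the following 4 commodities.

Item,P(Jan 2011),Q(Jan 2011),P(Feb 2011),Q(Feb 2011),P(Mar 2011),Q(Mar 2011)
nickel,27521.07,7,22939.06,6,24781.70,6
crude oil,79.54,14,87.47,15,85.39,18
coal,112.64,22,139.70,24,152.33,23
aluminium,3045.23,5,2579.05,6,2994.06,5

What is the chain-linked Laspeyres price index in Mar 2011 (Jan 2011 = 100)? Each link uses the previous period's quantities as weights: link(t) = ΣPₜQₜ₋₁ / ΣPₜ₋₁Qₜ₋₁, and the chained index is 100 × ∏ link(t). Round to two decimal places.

Link Jan 2011→Feb 2011:
ΣP(Feb 2011)Q(Jan 2011) = 22939.06×7 + 87.47×14 + 139.70×22 + 2579.05×5 = 160573.42 + 1224.58 + 3073.4 + 12895.25 = 177766.65
ΣP(Jan 2011)Q(Jan 2011) = 27521.07×7 + 79.54×14 + 112.64×22 + 3045.23×5 = 192647.49 + 1113.56 + 2478.08 + 15226.15 = 211465.28
link = 177766.65/211465.28 = 0.840642
Link Feb 2011→Mar 2011:
ΣP(Mar 2011)Q(Feb 2011) = 24781.70×6 + 85.39×15 + 152.33×24 + 2994.06×6 = 148690.2 + 1280.85 + 3655.92 + 17964.36 = 171591.33
ΣP(Feb 2011)Q(Feb 2011) = 22939.06×6 + 87.47×15 + 139.70×24 + 2579.05×6 = 137634.36 + 1312.05 + 3352.8 + 15474.3 = 157773.51
link = 171591.33/157773.51 = 1.087580
Chained index = 100 × 0.840642 × 1.087580 = 91.4266

91.43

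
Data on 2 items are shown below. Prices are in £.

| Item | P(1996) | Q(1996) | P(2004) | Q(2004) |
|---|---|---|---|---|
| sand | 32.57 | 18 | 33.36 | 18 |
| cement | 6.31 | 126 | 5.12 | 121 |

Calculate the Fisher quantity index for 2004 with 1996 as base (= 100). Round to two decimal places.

Laspeyres component (base-period weights):
ΣP(1996)Q(2004) = 32.57×18 + 6.31×121 = 586.26 + 763.51 = 1349.77
ΣP(1996)Q(1996) = 32.57×18 + 6.31×126 = 586.26 + 795.06 = 1381.32
L = 1349.77 / 1381.32 × 100 = 97.7160
Paasche component (current-period weights):
ΣP(2004)Q(2004) = 33.36×18 + 5.12×121 = 600.48 + 619.52 = 1220
ΣP(2004)Q(1996) = 33.36×18 + 5.12×126 = 600.48 + 645.12 = 1245.6
P = 1220 / 1245.6 × 100 = 97.9448
Fisher = √(L × P) = √(97.7160 × 97.9448) = 97.8303

97.83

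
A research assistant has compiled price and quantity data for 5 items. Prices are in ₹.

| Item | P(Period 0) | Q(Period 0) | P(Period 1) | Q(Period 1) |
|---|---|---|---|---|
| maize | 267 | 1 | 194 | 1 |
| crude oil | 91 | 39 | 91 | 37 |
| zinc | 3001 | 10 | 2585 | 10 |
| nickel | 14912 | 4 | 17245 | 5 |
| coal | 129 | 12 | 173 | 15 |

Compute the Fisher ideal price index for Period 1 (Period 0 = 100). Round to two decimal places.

106.63

Laspeyres component (base-period weights):
ΣP(Period 1)Q(Period 0) = 194×1 + 91×39 + 2585×10 + 17245×4 + 173×12 = 194 + 3549 + 25850 + 68980 + 2076 = 100649
ΣP(Period 0)Q(Period 0) = 267×1 + 91×39 + 3001×10 + 14912×4 + 129×12 = 267 + 3549 + 30010 + 59648 + 1548 = 95022
L = 100649 / 95022 × 100 = 105.9218
Paasche component (current-period weights):
ΣP(Period 1)Q(Period 1) = 194×1 + 91×37 + 2585×10 + 17245×5 + 173×15 = 194 + 3367 + 25850 + 86225 + 2595 = 118231
ΣP(Period 0)Q(Period 1) = 267×1 + 91×37 + 3001×10 + 14912×5 + 129×15 = 267 + 3367 + 30010 + 74560 + 1935 = 110139
P = 118231 / 110139 × 100 = 107.3471
Fisher = √(L × P) = √(105.9218 × 107.3471) = 106.6321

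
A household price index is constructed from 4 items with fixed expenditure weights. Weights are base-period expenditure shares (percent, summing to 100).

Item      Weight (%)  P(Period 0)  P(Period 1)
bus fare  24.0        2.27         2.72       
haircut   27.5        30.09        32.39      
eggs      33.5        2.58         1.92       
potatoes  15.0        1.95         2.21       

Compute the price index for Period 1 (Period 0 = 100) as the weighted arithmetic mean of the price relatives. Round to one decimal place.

bus fare: 24.0 × (2.72/2.27) = 24.0 × 1.198238 = 28.7577
haircut: 27.5 × (32.39/30.09) = 27.5 × 1.076437 = 29.6020
eggs: 33.5 × (1.92/2.58) = 33.5 × 0.744186 = 24.9302
potatoes: 15.0 × (2.21/1.95) = 15.0 × 1.133333 = 17.0000
Index = Σ wᵢ·(p₁ᵢ/p₀ᵢ) = 28.7577 + 29.6020 + 24.9302 + 17.0000 = 100.2900

100.3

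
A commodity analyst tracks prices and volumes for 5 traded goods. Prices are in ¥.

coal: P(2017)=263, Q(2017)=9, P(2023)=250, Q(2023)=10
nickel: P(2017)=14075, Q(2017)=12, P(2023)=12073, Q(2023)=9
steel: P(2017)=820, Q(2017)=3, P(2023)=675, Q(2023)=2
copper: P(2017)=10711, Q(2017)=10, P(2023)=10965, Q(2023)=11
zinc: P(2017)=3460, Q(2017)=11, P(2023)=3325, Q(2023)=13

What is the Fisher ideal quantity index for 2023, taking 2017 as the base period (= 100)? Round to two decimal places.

Laspeyres component (base-period weights):
ΣP(2017)Q(2023) = 263×10 + 14075×9 + 820×2 + 10711×11 + 3460×13 = 2630 + 126675 + 1640 + 117821 + 44980 = 293746
ΣP(2017)Q(2017) = 263×9 + 14075×12 + 820×3 + 10711×10 + 3460×11 = 2367 + 168900 + 2460 + 107110 + 38060 = 318897
L = 293746 / 318897 × 100 = 92.1131
Paasche component (current-period weights):
ΣP(2023)Q(2023) = 250×10 + 12073×9 + 675×2 + 10965×11 + 3325×13 = 2500 + 108657 + 1350 + 120615 + 43225 = 276347
ΣP(2023)Q(2017) = 250×9 + 12073×12 + 675×3 + 10965×10 + 3325×11 = 2250 + 144876 + 2025 + 109650 + 36575 = 295376
P = 276347 / 295376 × 100 = 93.5577
Fisher = √(L × P) = √(92.1131 × 93.5577) = 92.8326

92.83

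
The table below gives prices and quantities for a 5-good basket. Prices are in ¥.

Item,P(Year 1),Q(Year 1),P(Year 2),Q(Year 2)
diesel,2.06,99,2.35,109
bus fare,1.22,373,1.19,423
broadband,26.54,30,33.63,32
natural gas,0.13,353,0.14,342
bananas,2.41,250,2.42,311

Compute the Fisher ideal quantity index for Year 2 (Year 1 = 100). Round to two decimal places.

112.99

Laspeyres component (base-period weights):
ΣP(Year 1)Q(Year 2) = 2.06×109 + 1.22×423 + 26.54×32 + 0.13×342 + 2.41×311 = 224.54 + 516.06 + 849.28 + 44.46 + 749.51 = 2383.85
ΣP(Year 1)Q(Year 1) = 2.06×99 + 1.22×373 + 26.54×30 + 0.13×353 + 2.41×250 = 203.94 + 455.06 + 796.2 + 45.89 + 602.5 = 2103.59
L = 2383.85 / 2103.59 × 100 = 113.3229
Paasche component (current-period weights):
ΣP(Year 2)Q(Year 2) = 2.35×109 + 1.19×423 + 33.63×32 + 0.14×342 + 2.42×311 = 256.15 + 503.37 + 1076.16 + 47.88 + 752.62 = 2636.18
ΣP(Year 2)Q(Year 1) = 2.35×99 + 1.19×373 + 33.63×30 + 0.14×353 + 2.42×250 = 232.65 + 443.87 + 1008.9 + 49.42 + 605 = 2339.84
P = 2636.18 / 2339.84 × 100 = 112.6650
Fisher = √(L × P) = √(113.3229 × 112.6650) = 112.9935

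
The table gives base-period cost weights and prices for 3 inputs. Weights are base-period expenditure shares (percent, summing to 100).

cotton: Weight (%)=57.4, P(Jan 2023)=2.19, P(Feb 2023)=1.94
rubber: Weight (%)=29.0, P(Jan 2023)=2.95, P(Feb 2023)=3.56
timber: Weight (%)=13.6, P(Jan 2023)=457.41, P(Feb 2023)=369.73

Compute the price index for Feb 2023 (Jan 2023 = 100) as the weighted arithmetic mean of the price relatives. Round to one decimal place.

cotton: 57.4 × (1.94/2.19) = 57.4 × 0.885845 = 50.8475
rubber: 29.0 × (3.56/2.95) = 29.0 × 1.206780 = 34.9966
timber: 13.6 × (369.73/457.41) = 13.6 × 0.808312 = 10.9930
Index = Σ wᵢ·(p₁ᵢ/p₀ᵢ) = 50.8475 + 34.9966 + 10.9930 = 96.8371

96.8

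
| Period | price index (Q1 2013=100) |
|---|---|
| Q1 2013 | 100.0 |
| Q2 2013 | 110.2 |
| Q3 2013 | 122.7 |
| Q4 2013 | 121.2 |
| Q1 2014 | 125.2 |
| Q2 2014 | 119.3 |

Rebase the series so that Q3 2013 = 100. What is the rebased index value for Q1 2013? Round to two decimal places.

81.50

Rebased(Q1 2013) = 100.0 / 122.7 × 100 = 81.4996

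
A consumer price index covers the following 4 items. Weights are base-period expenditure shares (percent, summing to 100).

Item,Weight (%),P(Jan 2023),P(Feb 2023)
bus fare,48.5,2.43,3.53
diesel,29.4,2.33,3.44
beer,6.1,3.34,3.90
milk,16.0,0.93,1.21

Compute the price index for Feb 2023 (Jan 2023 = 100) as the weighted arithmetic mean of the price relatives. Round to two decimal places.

bus fare: 48.5 × (3.53/2.43) = 48.5 × 1.452675 = 70.4547
diesel: 29.4 × (3.44/2.33) = 29.4 × 1.476395 = 43.4060
beer: 6.1 × (3.90/3.34) = 6.1 × 1.167665 = 7.1228
milk: 16.0 × (1.21/0.93) = 16.0 × 1.301075 = 20.8172
Index = Σ wᵢ·(p₁ᵢ/p₀ᵢ) = 70.4547 + 43.4060 + 7.1228 + 20.8172 = 141.8007

141.80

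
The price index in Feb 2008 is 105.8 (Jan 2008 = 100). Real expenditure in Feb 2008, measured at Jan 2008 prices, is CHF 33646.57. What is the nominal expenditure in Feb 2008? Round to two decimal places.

35598.07

Nominal = Real × (Index/100) = 33646.57 × (105.8/100)
        = 33646.57 × 1.058 = 35598.0711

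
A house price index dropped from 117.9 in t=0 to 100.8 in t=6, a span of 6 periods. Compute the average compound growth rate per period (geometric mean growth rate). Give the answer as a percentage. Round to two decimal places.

Growth factor = (100.8/117.9)^(1/6) = (0.854962)^(1/6) = 0.974222
Growth rate = 0.974222 − 1 = -0.025778 = -2.5778%

-2.58%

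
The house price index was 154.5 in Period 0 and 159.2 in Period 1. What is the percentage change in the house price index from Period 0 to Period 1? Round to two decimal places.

Change = (159.2 − 154.5) / 154.5 × 100
       = 4.7 / 154.5 × 100 = 3.0421%

3.04%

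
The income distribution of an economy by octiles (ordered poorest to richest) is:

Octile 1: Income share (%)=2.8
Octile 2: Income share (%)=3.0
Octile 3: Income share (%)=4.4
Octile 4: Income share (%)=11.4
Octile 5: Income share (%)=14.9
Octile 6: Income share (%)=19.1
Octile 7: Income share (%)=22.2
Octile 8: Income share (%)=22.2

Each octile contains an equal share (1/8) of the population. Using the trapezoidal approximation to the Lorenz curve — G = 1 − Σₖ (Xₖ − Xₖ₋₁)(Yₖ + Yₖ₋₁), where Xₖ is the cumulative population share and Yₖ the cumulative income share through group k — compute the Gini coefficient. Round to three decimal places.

0.349

Cumulative income shares Yₖ: 0.0280, 0.0580, 0.1020, 0.2160, 0.3650, 0.5560, 0.7780, 1.0000
Σ (Xₖ−Xₖ₋₁)(Yₖ+Yₖ₋₁) = (1/8)(0.0280+0.0000) + (1/8)(0.0580+0.0280) + (1/8)(0.1020+0.0580) + (1/8)(0.2160+0.1020) + (1/8)(0.3650+0.2160) + (1/8)(0.5560+0.3650) + (1/8)(0.7780+0.5560) + (1/8)(1.0000+0.7780)
  = 0.0035 + 0.0107 + 0.0200 + 0.0398 + 0.0726 + 0.1151 + 0.1668 + 0.2223 = 0.6508
G = 1 − 0.6508 = 0.3492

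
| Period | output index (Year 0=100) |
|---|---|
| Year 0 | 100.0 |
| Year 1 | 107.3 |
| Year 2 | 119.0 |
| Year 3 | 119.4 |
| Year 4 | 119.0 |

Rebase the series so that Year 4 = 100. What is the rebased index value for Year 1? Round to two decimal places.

Rebased(Year 1) = 107.3 / 119.0 × 100 = 90.1681

90.17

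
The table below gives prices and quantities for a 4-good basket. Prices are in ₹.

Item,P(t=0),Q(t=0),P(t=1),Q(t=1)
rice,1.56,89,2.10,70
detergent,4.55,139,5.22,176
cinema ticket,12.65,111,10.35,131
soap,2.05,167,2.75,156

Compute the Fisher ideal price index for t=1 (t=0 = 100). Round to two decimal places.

99.42

Laspeyres component (base-period weights):
ΣP(t=1)Q(t=0) = 2.10×89 + 5.22×139 + 10.35×111 + 2.75×167 = 186.9 + 725.58 + 1148.85 + 459.25 = 2520.58
ΣP(t=0)Q(t=0) = 1.56×89 + 4.55×139 + 12.65×111 + 2.05×167 = 138.84 + 632.45 + 1404.15 + 342.35 = 2517.79
L = 2520.58 / 2517.79 × 100 = 100.1108
Paasche component (current-period weights):
ΣP(t=1)Q(t=1) = 2.10×70 + 5.22×176 + 10.35×131 + 2.75×156 = 147 + 918.72 + 1355.85 + 429 = 2850.57
ΣP(t=0)Q(t=1) = 1.56×70 + 4.55×176 + 12.65×131 + 2.05×156 = 109.2 + 800.8 + 1657.15 + 319.8 = 2886.95
P = 2850.57 / 2886.95 × 100 = 98.7398
Fisher = √(L × P) = √(100.1108 × 98.7398) = 99.4230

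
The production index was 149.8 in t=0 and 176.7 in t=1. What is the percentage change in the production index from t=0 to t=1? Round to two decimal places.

17.96%

Change = (176.7 − 149.8) / 149.8 × 100
       = 26.9 / 149.8 × 100 = 17.9573%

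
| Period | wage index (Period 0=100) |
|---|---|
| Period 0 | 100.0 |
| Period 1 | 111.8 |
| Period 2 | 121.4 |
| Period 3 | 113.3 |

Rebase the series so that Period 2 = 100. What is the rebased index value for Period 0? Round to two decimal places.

Rebased(Period 0) = 100.0 / 121.4 × 100 = 82.3723

82.37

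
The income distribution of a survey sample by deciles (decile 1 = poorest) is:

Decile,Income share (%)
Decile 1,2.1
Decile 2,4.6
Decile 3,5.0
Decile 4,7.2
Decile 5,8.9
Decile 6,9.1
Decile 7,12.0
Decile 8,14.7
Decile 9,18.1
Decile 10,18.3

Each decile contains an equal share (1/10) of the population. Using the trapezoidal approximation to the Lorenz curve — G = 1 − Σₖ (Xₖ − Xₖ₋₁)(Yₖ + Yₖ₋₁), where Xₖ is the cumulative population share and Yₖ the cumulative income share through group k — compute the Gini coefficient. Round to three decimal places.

Cumulative income shares Yₖ: 0.0210, 0.0670, 0.1170, 0.1890, 0.2780, 0.3690, 0.4890, 0.6360, 0.8170, 1.0000
Σ (Xₖ−Xₖ₋₁)(Yₖ+Yₖ₋₁) = (1/10)(0.0210+0.0000) + (1/10)(0.0670+0.0210) + (1/10)(0.1170+0.0670) + (1/10)(0.1890+0.1170) + (1/10)(0.2780+0.1890) + (1/10)(0.3690+0.2780) + (1/10)(0.4890+0.3690) + (1/10)(0.6360+0.4890) + (1/10)(0.8170+0.6360) + (1/10)(1.0000+0.8170)
  = 0.0021 + 0.0088 + 0.0184 + 0.0306 + 0.0467 + 0.0647 + 0.0858 + 0.1125 + 0.1453 + 0.1817 = 0.6966
G = 1 − 0.6966 = 0.3034

0.303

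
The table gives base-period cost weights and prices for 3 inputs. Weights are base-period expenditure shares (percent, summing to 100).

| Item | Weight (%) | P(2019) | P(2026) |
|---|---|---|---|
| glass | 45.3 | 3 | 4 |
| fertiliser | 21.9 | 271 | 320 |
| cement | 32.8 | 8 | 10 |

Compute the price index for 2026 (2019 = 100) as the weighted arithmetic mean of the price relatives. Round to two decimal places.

glass: 45.3 × (4/3) = 45.3 × 1.333333 = 60.4000
fertiliser: 21.9 × (320/271) = 21.9 × 1.180812 = 25.8598
cement: 32.8 × (10/8) = 32.8 × 1.250000 = 41.0000
Index = Σ wᵢ·(p₁ᵢ/p₀ᵢ) = 60.4000 + 25.8598 + 41.0000 = 127.2598

127.26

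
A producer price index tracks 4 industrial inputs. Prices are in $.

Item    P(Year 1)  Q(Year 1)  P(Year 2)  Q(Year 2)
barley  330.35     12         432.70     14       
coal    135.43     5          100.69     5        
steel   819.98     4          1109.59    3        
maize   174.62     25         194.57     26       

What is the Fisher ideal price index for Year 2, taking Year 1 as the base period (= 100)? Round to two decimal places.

121.79

Laspeyres component (base-period weights):
ΣP(Year 2)Q(Year 1) = 432.70×12 + 100.69×5 + 1109.59×4 + 194.57×25 = 5192.4 + 503.45 + 4438.36 + 4864.25 = 14998.46
ΣP(Year 1)Q(Year 1) = 330.35×12 + 135.43×5 + 819.98×4 + 174.62×25 = 3964.2 + 677.15 + 3279.92 + 4365.5 = 12286.77
L = 14998.46 / 12286.77 × 100 = 122.0700
Paasche component (current-period weights):
ΣP(Year 2)Q(Year 2) = 432.70×14 + 100.69×5 + 1109.59×3 + 194.57×26 = 6057.8 + 503.45 + 3328.77 + 5058.82 = 14948.84
ΣP(Year 1)Q(Year 2) = 330.35×14 + 135.43×5 + 819.98×3 + 174.62×26 = 4624.9 + 677.15 + 2459.94 + 4540.12 = 12302.11
P = 14948.84 / 12302.11 × 100 = 121.5144
Fisher = √(L × P) = √(122.0700 × 121.5144) = 121.7919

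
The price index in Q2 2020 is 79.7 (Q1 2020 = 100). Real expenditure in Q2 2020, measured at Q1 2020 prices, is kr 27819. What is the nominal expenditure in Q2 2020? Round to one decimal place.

Nominal = Real × (Index/100) = 27819 × (79.7/100)
        = 27819 × 0.797 = 22171.7430

22171.7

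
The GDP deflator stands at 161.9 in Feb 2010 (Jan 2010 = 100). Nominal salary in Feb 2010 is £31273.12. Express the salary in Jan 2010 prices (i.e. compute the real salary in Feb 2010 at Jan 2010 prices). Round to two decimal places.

Real = Nominal ÷ (Index/100) = 31273.12 ÷ (161.9/100)
     = 31273.12 ÷ 1.619 = 19316.3187

19316.32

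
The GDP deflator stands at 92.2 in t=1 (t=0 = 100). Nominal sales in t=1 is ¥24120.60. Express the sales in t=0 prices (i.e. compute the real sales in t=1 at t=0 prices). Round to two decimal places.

Real = Nominal ÷ (Index/100) = 24120.60 ÷ (92.2/100)
     = 24120.60 ÷ 0.922 = 26161.1714

26161.17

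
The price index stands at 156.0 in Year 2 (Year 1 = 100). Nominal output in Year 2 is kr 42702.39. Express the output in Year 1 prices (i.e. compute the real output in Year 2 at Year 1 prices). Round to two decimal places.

27373.33

Real = Nominal ÷ (Index/100) = 42702.39 ÷ (156.0/100)
     = 42702.39 ÷ 1.560 = 27373.3269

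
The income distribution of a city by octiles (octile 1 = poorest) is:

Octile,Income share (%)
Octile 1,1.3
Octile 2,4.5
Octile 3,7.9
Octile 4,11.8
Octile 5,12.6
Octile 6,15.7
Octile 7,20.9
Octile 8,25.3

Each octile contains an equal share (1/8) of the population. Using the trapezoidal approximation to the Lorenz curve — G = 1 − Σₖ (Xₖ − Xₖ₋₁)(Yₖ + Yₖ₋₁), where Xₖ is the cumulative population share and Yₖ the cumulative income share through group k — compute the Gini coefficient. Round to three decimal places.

0.343

Cumulative income shares Yₖ: 0.0130, 0.0580, 0.1370, 0.2550, 0.3810, 0.5380, 0.7470, 1.0000
Σ (Xₖ−Xₖ₋₁)(Yₖ+Yₖ₋₁) = (1/8)(0.0130+0.0000) + (1/8)(0.0580+0.0130) + (1/8)(0.1370+0.0580) + (1/8)(0.2550+0.1370) + (1/8)(0.3810+0.2550) + (1/8)(0.5380+0.3810) + (1/8)(0.7470+0.5380) + (1/8)(1.0000+0.7470)
  = 0.0016 + 0.0089 + 0.0244 + 0.0490 + 0.0795 + 0.1149 + 0.1606 + 0.2184 = 0.6573
G = 1 − 0.6573 = 0.3427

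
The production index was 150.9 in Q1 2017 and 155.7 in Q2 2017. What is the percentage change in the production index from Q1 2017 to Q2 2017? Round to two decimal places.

Change = (155.7 − 150.9) / 150.9 × 100
       = 4.8 / 150.9 × 100 = 3.1809%

3.18%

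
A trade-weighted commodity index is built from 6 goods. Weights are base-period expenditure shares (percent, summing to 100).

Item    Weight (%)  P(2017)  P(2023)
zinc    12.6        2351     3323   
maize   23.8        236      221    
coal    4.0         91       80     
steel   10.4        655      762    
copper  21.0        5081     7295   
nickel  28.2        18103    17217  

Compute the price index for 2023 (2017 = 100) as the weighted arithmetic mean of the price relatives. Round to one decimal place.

112.7

zinc: 12.6 × (3323/2351) = 12.6 × 1.413441 = 17.8094
maize: 23.8 × (221/236) = 23.8 × 0.936441 = 22.2873
coal: 4.0 × (80/91) = 4.0 × 0.879121 = 3.5165
steel: 10.4 × (762/655) = 10.4 × 1.163359 = 12.0989
copper: 21.0 × (7295/5081) = 21.0 × 1.435741 = 30.1506
nickel: 28.2 × (17217/18103) = 28.2 × 0.951058 = 26.8198
Index = Σ wᵢ·(p₁ᵢ/p₀ᵢ) = 17.8094 + 22.2873 + 3.5165 + 12.0989 + 30.1506 + 26.8198 = 112.6825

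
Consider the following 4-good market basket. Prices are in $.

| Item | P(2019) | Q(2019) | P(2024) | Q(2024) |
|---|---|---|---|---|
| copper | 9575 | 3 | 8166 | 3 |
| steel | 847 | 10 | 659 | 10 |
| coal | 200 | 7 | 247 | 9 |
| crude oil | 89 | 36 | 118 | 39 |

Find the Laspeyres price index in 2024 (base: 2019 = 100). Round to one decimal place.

88.7

Laspeyres price index uses base-period quantities as weights.
ΣP(2024)·Q(2019) = 8166×3 + 659×10 + 247×7 + 118×36 = 24498 + 6590 + 1729 + 4248 = 37065
ΣP(2019)·Q(2019) = 9575×3 + 847×10 + 200×7 + 89×36 = 28725 + 8470 + 1400 + 3204 = 41799
Index = 37065 / 41799 × 100 = 88.6744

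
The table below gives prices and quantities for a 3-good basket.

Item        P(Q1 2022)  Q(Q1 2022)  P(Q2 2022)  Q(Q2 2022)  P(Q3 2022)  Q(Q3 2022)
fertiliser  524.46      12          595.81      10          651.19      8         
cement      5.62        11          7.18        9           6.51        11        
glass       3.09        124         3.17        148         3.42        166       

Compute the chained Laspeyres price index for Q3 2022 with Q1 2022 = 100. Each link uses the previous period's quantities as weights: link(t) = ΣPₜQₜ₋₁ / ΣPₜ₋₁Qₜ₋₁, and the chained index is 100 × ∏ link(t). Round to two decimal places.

Link Q1 2022→Q2 2022:
ΣP(Q2 2022)Q(Q1 2022) = 595.81×12 + 7.18×11 + 3.17×124 = 7149.72 + 78.98 + 393.08 = 7621.78
ΣP(Q1 2022)Q(Q1 2022) = 524.46×12 + 5.62×11 + 3.09×124 = 6293.52 + 61.82 + 383.16 = 6738.5
link = 7621.78/6738.5 = 1.131080
Link Q2 2022→Q3 2022:
ΣP(Q3 2022)Q(Q2 2022) = 651.19×10 + 6.51×9 + 3.42×148 = 6511.9 + 58.59 + 506.16 = 7076.65
ΣP(Q2 2022)Q(Q2 2022) = 595.81×10 + 7.18×9 + 3.17×148 = 5958.1 + 64.62 + 469.16 = 6491.88
link = 7076.65/6491.88 = 1.090077
Chained index = 100 × 1.131080 × 1.090077 = 123.2964

123.30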